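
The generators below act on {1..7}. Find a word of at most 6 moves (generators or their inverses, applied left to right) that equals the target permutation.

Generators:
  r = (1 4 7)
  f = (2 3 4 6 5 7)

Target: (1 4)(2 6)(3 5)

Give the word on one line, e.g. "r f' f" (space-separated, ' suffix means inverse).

  after r: (1 4 7)
  after f': (1 3 2 7)(4 5 6)
  after f': (1 2 5 4 6 3 7)
  after f': (1 7)(2 6)(3 5)
  after r': (1 4)(2 6)(3 5)

r f' f' f' r'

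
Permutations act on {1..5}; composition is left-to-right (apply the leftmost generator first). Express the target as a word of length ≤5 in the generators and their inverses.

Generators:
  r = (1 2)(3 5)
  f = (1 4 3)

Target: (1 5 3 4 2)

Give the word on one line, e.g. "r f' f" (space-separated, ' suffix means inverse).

f' r r r

  after f': (1 3 4)
  after r: (1 5 3 4 2)
  after r: (1 3 4)
  after r: (1 5 3 4 2)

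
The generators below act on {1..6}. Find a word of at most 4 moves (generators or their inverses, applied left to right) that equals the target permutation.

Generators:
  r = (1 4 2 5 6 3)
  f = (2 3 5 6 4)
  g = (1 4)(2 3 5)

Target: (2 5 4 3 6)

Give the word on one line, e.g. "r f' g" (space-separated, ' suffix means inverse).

f f

  after f: (2 3 5 6 4)
  after f: (2 5 4 3 6)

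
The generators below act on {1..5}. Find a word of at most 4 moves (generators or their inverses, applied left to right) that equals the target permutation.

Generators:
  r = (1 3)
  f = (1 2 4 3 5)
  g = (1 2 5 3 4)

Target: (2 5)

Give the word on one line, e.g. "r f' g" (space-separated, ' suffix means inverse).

  after f': (1 5 3 4 2)
  after r: (1 5)(2 3 4)
  after f: (2 5)

f' r f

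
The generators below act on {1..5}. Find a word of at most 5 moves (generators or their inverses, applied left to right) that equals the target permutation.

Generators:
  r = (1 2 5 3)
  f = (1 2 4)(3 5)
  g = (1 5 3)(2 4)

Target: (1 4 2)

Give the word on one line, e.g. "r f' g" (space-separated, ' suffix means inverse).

f' r g' f

  after f': (1 4 2)(3 5)
  after r: (1 4 5)
  after g': (1 2 4)(3 5)
  after f: (1 4 2)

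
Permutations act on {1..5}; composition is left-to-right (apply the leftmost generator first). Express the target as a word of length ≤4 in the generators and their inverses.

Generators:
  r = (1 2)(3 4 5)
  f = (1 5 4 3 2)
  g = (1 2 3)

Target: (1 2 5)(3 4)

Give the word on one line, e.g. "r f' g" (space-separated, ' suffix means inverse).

r' f g

  after r': (1 2)(3 5 4)
  after f: (2 5 3 4)
  after g: (1 2 5)(3 4)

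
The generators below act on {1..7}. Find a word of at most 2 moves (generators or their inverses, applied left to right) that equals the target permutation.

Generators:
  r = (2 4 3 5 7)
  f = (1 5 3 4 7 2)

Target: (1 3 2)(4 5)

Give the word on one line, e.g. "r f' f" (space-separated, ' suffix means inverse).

f r'

  after f: (1 5 3 4 7 2)
  after r': (1 3 2)(4 5)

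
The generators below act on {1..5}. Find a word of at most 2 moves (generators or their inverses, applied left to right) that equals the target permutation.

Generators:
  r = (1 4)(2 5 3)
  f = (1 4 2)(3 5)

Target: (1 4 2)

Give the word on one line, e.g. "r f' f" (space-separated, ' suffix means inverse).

f' f'

  after f': (1 2 4)(3 5)
  after f': (1 4 2)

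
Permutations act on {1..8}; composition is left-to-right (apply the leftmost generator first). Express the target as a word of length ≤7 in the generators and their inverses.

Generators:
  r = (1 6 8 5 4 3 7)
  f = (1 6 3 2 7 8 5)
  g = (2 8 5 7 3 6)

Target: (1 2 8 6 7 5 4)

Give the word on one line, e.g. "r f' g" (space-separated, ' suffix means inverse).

  after g': (2 6 3 7 5 8)
  after f': (1 5 7 8 3 2)
  after g: (1 7 5 3 8 6 2)
  after r': (1 3 6 2 7 8)(4 5)
  after f: (1 2 8 6 7 5 4)

g' f' g r' f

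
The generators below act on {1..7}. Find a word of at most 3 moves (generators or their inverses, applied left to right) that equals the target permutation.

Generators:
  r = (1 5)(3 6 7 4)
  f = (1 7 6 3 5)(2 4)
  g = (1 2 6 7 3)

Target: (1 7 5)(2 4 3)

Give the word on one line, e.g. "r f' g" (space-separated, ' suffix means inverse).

g g r

  after g: (1 2 6 7 3)
  after g: (1 6 3 2 7)
  after r: (1 7 5)(2 4 3)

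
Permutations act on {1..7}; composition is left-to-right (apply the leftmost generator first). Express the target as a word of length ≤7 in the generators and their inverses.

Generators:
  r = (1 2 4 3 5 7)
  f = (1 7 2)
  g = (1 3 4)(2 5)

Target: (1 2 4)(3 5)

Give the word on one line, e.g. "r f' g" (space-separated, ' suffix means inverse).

  after r': (1 7 5 3 4 2)
  after f: (1 2 7 5 3 4)
  after g: (1 5 4 3)(2 7)
  after f': (1 5 4 3 2)
  after g': (1 2 4)(3 5)

r' f g f' g'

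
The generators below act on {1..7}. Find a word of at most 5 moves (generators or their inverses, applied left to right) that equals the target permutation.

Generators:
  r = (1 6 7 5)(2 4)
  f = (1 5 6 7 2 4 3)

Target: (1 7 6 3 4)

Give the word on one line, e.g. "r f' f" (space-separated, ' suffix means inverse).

r' f' r r

  after r': (1 5 7 6)(2 4)
  after f': (3 4 7 5 6)
  after r: (1 6 3 2 4 5 7)
  after r: (1 7 6 3 4)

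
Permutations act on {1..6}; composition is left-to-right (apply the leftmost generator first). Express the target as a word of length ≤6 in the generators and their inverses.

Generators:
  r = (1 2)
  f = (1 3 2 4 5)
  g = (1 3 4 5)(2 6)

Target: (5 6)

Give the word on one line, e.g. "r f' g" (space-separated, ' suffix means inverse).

  after g': (1 5 4 3)(2 6)
  after g': (1 4)(3 5)
  after g': (1 3 4 5)(2 6)
  after r': (1 3 4 5 2 6)
  after g': (5 6)

g' g' g' r' g'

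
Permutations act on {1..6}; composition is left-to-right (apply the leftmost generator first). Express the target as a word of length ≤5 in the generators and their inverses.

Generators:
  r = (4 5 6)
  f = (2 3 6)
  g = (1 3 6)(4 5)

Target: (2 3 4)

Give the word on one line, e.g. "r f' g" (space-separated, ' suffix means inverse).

r' f' f' r

  after r': (4 6 5)
  after f': (2 6 5 4 3)
  after f': (2 3 6 5 4)
  after r: (2 3 4)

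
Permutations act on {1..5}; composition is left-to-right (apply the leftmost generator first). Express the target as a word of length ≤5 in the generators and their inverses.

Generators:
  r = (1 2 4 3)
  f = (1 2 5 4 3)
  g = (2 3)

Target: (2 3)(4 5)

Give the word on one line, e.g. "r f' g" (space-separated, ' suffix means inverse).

g' f' r g g

  after g': (2 3)
  after f': (1 3)(2 4 5)
  after r: (2 3)(4 5)
  after g: (4 5)
  after g: (2 3)(4 5)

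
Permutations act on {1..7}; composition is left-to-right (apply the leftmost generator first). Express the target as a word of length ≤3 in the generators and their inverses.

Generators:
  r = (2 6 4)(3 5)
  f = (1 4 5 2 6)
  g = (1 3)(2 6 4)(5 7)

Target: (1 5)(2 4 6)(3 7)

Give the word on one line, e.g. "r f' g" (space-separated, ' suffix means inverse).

r g' r'

  after r: (2 6 4)(3 5)
  after g': (1 3 7 5)
  after r': (1 5)(2 4 6)(3 7)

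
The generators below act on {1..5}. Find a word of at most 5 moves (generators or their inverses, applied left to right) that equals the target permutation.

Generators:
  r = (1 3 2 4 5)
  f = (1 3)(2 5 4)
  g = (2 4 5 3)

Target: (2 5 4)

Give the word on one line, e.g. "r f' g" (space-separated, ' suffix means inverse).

  after f: (1 3)(2 5 4)
  after r': (2 4 3 5)
  after g: (2 5 4)

f r' g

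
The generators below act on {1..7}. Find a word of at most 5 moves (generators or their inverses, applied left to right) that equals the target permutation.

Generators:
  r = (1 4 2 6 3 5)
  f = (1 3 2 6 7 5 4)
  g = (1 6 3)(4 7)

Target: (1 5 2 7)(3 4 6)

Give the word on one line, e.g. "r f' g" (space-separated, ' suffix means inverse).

  after g: (1 6 3)(4 7)
  after g: (1 3 6)
  after r': (1 6 5 3 2 4)
  after g': (2 7 4 3)(5 6)
  after r': (1 5 2 7)(3 4 6)

g g r' g' r'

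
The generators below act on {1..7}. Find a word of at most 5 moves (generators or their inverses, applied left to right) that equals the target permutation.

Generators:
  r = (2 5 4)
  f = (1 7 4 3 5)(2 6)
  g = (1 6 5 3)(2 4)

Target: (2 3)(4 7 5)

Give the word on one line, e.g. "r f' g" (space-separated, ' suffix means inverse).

f' g' r' g'

  after f': (1 5 3 4 7)(2 6)
  after g': (1 6 4 7 3 2)
  after r': (1 6 5 2)(3 4 7)
  after g': (2 3)(4 7 5)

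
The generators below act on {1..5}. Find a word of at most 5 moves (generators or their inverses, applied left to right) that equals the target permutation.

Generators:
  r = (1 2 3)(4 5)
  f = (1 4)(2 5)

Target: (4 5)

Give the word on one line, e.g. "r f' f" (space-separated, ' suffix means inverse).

r r r

  after r: (1 2 3)(4 5)
  after r: (1 3 2)
  after r: (4 5)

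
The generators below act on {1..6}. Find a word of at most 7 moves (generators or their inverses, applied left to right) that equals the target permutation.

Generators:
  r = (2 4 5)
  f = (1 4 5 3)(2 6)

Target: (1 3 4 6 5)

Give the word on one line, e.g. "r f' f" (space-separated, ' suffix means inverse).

f r f' f' f'

  after f: (1 4 5 3)(2 6)
  after r: (1 5 3)(2 6 4)
  after f': (1 4 6)
  after f': (2 6 3 5 4)
  after f': (1 3 4 6 5)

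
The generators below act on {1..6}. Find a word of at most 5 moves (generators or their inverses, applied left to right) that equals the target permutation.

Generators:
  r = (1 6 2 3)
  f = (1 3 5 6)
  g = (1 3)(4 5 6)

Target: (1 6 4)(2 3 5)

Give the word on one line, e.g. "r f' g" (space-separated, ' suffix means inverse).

g r' f r'

  after g: (1 3)(4 5 6)
  after r': (1 2 6 4 5)
  after f: (1 2)(3 5)(4 6)
  after r': (1 6 4)(2 3 5)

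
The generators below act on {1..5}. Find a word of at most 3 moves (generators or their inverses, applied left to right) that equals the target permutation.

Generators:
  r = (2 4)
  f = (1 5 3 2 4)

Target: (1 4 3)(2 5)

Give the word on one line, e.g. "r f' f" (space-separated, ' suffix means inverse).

  after f': (1 4 2 3 5)
  after f': (1 2 5 4 3)
  after r': (1 4 3)(2 5)

f' f' r'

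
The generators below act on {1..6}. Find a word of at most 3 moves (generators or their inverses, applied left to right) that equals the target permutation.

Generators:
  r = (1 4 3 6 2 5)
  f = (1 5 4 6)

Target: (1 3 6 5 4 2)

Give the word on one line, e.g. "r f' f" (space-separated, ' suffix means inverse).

f' r' f

  after f': (1 6 4 5)
  after r': (1 3 4 2 6)
  after f: (1 3 6 5 4 2)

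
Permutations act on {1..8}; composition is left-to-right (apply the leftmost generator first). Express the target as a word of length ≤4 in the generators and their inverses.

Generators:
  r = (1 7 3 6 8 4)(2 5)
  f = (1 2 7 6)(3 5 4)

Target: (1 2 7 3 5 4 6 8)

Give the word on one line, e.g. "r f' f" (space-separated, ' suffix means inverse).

  after r': (1 4 8 6 3 7)(2 5)
  after f': (1 5)(2 3)(4 8 7 6)
  after r': (1 2 7 3 5 4 6 8)

r' f' r'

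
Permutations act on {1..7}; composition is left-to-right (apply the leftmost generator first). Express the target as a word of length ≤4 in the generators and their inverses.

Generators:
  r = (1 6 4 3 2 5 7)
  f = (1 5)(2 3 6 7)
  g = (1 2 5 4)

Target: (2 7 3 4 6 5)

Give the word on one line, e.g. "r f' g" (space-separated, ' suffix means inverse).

  after f: (1 5)(2 3 6 7)
  after g': (1 2 3 6 7)(4 5)
  after r: (1 5 3 4 7 6)
  after f': (2 7 3 4 6 5)

f g' r f'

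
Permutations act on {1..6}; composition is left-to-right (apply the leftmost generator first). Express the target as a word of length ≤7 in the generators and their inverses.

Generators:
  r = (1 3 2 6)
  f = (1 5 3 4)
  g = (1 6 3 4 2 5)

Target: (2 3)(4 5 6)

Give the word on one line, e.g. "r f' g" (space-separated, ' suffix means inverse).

r' f' g f f

  after r': (1 6 2 3)
  after f': (1 6 2 5)(3 4)
  after g: (1 3 2)(5 6)
  after f: (1 4)(2 5 6 3)
  after f: (2 3)(4 5 6)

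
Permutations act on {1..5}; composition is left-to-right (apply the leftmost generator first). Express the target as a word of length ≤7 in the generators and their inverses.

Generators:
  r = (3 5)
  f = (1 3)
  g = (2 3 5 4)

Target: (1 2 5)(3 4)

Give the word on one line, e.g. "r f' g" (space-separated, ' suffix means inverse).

  after g': (2 4 5 3)
  after r': (2 4 3)
  after f: (1 3 2 4)
  after g': (1 2 5 3 4)
  after f: (1 2 5)(3 4)

g' r' f g' f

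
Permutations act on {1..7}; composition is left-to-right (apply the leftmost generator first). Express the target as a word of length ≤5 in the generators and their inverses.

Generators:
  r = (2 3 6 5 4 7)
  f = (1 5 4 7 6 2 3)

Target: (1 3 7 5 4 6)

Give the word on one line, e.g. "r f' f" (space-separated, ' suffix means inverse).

  after r': (2 7 4 5 6 3)
  after f: (1 5 2 6)
  after r': (1 6)(2 3)(4 5 7)
  after r': (1 3 7 5 4 6)

r' f r' r'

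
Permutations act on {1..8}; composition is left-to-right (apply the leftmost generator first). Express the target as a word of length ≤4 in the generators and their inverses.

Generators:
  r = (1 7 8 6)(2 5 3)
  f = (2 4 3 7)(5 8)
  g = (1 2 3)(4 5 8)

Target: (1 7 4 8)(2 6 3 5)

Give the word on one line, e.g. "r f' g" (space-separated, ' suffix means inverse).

  after r: (1 7 8 6)(2 5 3)
  after f': (1 3 7 5 4 2 8 6)
  after r: (1 2 6 7 3 8)(4 5)
  after f': (1 7 4 8)(2 6 3 5)

r f' r f'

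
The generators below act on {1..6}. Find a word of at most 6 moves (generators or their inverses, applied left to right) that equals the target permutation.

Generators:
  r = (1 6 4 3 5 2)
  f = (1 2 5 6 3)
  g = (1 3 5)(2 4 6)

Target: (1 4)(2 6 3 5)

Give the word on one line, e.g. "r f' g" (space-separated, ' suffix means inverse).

  after f': (1 3 6 5 2)
  after r: (1 5)(2 6)(3 4)
  after r: (1 2 4 5 6)
  after g: (1 4)(2 6 3 5)

f' r r g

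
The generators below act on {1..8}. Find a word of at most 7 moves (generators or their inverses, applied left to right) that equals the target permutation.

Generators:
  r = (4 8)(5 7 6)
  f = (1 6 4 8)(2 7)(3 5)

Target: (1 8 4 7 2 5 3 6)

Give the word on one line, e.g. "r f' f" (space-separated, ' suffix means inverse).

  after f: (1 6 4 8)(2 7)(3 5)
  after f: (1 4)(6 8)
  after f: (1 8 4 6)(2 7)(3 5)
  after r: (1 4 5 3 7 2 6)
  after r: (1 8 4 7 2 5 3 6)

f f f r r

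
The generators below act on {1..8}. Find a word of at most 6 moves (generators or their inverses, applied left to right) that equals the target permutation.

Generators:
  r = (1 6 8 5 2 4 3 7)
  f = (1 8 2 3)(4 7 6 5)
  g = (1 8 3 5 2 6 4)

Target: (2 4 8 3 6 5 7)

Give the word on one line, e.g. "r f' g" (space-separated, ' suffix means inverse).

r f' g f r'

  after r: (1 6 8 5 2 4 3 7)
  after f': (1 7 3 4 2 5 8 6)
  after g: (1 7 5 3)(4 6 8)
  after f: (1 6 2 3 8 7 4 5)
  after r': (2 4 8 3 6 5 7)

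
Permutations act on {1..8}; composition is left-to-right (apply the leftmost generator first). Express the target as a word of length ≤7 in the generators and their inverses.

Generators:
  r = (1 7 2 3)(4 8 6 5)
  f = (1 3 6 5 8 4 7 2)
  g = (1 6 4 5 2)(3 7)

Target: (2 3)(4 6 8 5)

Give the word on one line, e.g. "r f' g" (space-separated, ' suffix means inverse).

  after f: (1 3 6 5 8 4 7 2)
  after f: (1 6 8 7)(2 3 5 4)
  after g': (2 7)(3 4 5 6 8)
  after f: (1 3 7)(4 8 6)
  after r: (2 3)(4 6 8 5)

f f g' f r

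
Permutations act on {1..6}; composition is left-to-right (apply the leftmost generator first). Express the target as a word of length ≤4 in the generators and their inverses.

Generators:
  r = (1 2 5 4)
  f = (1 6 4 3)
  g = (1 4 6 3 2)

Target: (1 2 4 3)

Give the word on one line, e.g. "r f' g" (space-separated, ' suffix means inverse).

  after g': (1 2 3 6 4)
  after f': (1 2 4 3)

g' f'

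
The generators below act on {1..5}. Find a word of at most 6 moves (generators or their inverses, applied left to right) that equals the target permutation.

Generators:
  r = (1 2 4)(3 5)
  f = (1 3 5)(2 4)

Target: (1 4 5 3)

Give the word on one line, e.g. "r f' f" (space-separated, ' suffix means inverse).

  after r': (1 4 2)(3 5)
  after f: (1 2 3)
  after r: (1 4)(2 5 3)
  after f: (1 2)(3 4)
  after r: (1 4 5 3)

r' f r f r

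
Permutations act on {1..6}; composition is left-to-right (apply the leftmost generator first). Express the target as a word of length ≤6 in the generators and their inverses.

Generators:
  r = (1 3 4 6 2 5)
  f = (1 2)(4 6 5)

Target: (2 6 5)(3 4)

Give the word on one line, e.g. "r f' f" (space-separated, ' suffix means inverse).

f' f' r' r' f

  after f': (1 2)(4 5 6)
  after f': (4 6 5)
  after r': (1 5 3)(2 6)
  after r': (1 2 4 3 5)
  after f: (2 6 5)(3 4)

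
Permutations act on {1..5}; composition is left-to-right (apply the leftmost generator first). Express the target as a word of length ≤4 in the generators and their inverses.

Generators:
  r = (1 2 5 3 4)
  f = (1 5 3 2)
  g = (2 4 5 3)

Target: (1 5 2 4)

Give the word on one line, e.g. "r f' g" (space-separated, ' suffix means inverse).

r' r' f'

  after r': (1 4 3 5 2)
  after r': (1 3 2 4 5)
  after f': (1 5 2 4)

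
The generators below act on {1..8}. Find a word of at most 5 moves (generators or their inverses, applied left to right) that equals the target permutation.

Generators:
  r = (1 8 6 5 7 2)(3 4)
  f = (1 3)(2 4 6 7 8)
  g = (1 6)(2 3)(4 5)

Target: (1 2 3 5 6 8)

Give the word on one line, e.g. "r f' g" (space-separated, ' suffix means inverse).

  after r: (1 8 6 5 7 2)(3 4)
  after r: (1 6 7)(2 8 5)
  after g: (2 8 4 5 3)(6 7)
  after f: (1 3 4 5)(6 8)
  after g': (1 2 3 5 6 8)

r r g f g'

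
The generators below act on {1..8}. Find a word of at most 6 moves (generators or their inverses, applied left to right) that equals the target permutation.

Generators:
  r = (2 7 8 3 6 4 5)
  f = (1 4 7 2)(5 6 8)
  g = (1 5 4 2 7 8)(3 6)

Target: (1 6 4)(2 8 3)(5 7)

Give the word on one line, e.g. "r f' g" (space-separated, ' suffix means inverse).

f r' r' g'

  after f: (1 4 7 2)(5 6 8)
  after r': (1 6 7 5 3 8 4 2)
  after r': (1 3 7 4 5 8 6 2)
  after g': (1 6 4)(2 8 3)(5 7)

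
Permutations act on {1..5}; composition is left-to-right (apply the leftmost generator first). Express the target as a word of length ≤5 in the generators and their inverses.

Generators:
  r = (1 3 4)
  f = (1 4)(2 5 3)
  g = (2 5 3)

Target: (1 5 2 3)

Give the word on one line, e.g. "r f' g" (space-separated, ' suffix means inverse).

  after r: (1 3 4)
  after g': (1 5 2 3 4)
  after f: (1 3)
  after g': (1 5 2 3)

r g' f g'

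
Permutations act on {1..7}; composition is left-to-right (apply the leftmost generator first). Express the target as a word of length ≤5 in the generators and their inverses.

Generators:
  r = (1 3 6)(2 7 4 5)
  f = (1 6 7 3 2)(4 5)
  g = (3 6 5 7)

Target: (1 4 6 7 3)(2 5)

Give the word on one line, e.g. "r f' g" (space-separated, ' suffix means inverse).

  after r': (1 6 3)(2 5 4 7)
  after f: (1 7)(2 4 3 6)
  after r: (1 4 6 7 3)(2 5)

r' f r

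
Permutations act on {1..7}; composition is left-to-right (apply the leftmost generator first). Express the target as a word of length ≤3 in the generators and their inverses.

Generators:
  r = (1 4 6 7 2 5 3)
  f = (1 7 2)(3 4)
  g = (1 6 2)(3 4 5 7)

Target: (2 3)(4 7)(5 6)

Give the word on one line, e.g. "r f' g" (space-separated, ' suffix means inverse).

  after r': (1 3 5 2 7 6 4)
  after f': (1 4 2)(3 5 7 6)
  after r': (2 3)(4 7)(5 6)

r' f' r'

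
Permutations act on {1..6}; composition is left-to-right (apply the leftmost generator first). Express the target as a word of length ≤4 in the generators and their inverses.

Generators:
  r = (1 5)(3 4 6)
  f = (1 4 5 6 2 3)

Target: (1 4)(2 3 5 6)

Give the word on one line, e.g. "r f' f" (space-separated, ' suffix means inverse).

  after f: (1 4 5 6 2 3)
  after r: (1 6 2 4)(3 5)
  after r: (1 3)(2 6)(4 5)
  after r: (1 4)(2 3 5 6)

f r r r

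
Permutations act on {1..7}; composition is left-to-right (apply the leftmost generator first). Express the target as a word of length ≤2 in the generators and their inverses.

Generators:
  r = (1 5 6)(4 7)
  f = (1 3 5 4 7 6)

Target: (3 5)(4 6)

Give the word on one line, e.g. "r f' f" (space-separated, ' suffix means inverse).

  after r': (1 6 5)(4 7)
  after f: (3 5)(4 6)

r' f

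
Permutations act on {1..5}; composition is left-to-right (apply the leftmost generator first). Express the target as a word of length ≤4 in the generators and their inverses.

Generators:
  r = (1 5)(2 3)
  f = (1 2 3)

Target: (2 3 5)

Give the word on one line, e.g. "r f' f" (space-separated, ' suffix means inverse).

f r' f

  after f: (1 2 3)
  after r': (1 3 5)
  after f: (2 3 5)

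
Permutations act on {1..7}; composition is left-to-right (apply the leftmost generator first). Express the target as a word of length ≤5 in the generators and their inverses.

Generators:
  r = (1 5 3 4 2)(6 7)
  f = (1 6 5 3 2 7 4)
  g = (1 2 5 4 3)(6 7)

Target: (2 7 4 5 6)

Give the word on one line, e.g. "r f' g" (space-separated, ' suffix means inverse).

  after r: (1 5 3 4 2)(6 7)
  after f': (1 6 2 4 3 7)
  after g: (1 7 2 3 6 5 4)
  after f: (1 4 6 3 5)
  after f: (2 7 4 5 6)

r f' g f f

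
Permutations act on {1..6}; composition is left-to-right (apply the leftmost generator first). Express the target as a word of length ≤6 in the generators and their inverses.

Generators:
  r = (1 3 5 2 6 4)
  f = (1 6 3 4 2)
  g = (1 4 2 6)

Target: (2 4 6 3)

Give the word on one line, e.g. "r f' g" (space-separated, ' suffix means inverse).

f' r' g r f

  after f': (1 2 4 3 6)
  after r': (1 5 3 2 6 4)
  after g: (1 5 3 6 2)
  after r: (1 2 3 4)
  after f: (2 4 6 3)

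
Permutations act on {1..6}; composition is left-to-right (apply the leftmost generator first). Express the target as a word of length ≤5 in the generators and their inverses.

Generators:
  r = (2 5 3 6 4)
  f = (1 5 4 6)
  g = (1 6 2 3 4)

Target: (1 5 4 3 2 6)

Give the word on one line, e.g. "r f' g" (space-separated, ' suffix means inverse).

  after g': (1 4 3 2 6)
  after g': (1 3 6 4 2)
  after r: (1 6 2)(3 4 5)
  after r: (1 4 3 2)(5 6)
  after f': (1 5 4 3 2 6)

g' g' r r f'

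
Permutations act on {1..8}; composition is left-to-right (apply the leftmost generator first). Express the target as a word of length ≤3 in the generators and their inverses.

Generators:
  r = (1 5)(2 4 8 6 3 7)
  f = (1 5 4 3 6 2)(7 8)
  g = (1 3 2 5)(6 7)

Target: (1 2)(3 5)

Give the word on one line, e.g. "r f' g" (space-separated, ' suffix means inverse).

g' g'

  after g': (1 5 2 3)(6 7)
  after g': (1 2)(3 5)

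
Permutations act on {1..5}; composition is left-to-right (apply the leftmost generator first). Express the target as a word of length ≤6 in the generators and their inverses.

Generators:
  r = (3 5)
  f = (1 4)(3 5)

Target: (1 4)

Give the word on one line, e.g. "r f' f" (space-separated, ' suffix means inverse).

  after f': (1 4)(3 5)
  after r: (1 4)
  after f': (3 5)
  after f': (1 4)

f' r f' f'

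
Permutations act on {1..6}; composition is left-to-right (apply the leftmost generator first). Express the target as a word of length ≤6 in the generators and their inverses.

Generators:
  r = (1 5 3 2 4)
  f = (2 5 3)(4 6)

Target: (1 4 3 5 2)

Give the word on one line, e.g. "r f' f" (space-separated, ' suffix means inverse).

f' f' r' f f

  after f': (2 3 5)(4 6)
  after f': (2 5 3)
  after r': (1 4 2)
  after f: (1 6 4 5 3 2)
  after f: (1 4 3 5 2)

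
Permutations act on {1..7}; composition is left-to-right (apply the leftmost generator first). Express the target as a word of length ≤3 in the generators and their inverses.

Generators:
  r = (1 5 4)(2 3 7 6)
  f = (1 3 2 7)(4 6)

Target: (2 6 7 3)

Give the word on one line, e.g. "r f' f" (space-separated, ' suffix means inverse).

r r r

  after r: (1 5 4)(2 3 7 6)
  after r: (1 4 5)(2 7)(3 6)
  after r: (2 6 7 3)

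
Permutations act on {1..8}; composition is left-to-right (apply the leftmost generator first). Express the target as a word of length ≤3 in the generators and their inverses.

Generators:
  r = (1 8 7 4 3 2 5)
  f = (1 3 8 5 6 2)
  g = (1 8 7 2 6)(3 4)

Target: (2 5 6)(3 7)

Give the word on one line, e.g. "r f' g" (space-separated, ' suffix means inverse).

r g'

  after r: (1 8 7 4 3 2 5)
  after g': (2 5 6)(3 7)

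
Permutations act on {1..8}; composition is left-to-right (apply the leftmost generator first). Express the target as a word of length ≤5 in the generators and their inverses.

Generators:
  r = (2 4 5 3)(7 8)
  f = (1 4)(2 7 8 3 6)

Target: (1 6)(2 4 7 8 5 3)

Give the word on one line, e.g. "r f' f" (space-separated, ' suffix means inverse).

  after r: (2 4 5 3)(7 8)
  after f': (1 4 5 8 2)(3 6)
  after r: (1 5 7 8 4 3 6 2)
  after r: (1 3 6 4 2)(5 8)
  after f: (1 6)(2 4 7 8 5 3)

r f' r r f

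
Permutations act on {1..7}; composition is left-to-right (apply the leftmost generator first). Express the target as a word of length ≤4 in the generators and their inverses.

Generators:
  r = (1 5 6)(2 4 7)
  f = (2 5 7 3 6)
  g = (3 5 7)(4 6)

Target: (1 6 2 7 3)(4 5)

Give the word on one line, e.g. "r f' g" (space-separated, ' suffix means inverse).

  after g: (3 5 7)(4 6)
  after r': (1 6 2 7 3)(4 5)

g r'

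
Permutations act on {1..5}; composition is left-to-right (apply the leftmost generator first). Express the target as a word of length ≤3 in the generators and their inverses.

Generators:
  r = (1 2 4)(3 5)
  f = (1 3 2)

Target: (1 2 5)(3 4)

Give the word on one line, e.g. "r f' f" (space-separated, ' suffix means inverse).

  after f': (1 2 3)
  after r': (2 5 3 4)
  after f': (1 2 5)(3 4)

f' r' f'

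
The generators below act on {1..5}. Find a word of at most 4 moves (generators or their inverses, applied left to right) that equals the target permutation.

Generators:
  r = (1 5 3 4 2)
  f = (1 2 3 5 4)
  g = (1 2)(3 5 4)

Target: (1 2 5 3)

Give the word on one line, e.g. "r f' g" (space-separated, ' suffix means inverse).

  after r': (1 2 4 3 5)
  after g: (2 3 4 5)
  after f: (1 2 5 3)

r' g f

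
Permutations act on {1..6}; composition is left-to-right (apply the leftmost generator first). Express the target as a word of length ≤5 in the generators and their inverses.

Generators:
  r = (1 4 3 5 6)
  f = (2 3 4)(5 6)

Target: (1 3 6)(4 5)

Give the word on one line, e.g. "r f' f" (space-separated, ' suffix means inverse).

  after f': (2 4 3)(5 6)
  after f': (2 3 4)
  after f': (5 6)
  after r: (1 4 3 5)
  after r: (1 3 6)(4 5)

f' f' f' r r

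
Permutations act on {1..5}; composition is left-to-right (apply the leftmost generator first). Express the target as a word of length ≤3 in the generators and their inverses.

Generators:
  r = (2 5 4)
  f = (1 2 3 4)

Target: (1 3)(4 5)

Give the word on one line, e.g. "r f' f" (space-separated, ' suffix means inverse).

r' f' f'

  after r': (2 4 5)
  after f': (1 4 5)(2 3)
  after f': (1 3)(4 5)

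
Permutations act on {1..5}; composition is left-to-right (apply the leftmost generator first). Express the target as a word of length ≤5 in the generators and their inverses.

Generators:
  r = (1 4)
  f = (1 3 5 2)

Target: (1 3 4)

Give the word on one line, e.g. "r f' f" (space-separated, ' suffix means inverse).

  after r': (1 4)
  after f': (1 4 2 5 3)
  after r: (2 5 3 4)
  after f: (1 3 4)

r' f' r f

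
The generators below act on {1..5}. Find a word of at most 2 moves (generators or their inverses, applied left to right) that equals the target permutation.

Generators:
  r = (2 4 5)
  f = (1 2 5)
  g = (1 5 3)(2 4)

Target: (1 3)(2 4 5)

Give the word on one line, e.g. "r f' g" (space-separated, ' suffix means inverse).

g' f

  after g': (1 3 5)(2 4)
  after f: (1 3)(2 4 5)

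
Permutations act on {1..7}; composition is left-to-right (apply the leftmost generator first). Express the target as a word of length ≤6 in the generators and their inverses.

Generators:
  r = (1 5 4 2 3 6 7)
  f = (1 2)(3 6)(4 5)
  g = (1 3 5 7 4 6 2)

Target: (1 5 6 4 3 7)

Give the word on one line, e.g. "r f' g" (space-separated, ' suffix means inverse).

  after r': (1 7 6 3 2 4 5)
  after g': (1 5 2 7 4 3 6)
  after r: (1 4 6 5 3 7 2)
  after f': (1 5 6 4 3 7)

r' g' r f'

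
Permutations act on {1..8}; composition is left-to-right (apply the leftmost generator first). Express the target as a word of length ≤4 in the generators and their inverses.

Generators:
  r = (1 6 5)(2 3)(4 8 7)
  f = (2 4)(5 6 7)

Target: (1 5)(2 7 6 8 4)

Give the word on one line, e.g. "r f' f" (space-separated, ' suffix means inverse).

f r r

  after f: (2 4)(5 6 7)
  after r: (1 6 4 3 2 8 7)
  after r: (1 5)(2 7 6 8 4)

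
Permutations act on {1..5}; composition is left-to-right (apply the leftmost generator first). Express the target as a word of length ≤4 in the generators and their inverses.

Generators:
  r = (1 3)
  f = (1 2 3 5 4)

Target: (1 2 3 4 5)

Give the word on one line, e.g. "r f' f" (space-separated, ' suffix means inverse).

r' f' r'

  after r': (1 3)
  after f': (1 2)(3 4 5)
  after r': (1 2 3 4 5)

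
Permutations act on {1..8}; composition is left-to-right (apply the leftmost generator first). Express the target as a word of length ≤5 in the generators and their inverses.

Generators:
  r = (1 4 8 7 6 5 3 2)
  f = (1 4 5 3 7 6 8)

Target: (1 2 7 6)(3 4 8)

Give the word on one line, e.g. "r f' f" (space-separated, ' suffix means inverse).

r f r r

  after r: (1 4 8 7 6 5 3 2)
  after f: (1 5 7 8 6 3 2 4)
  after r: (1 3)(2 8 5 6)
  after r: (1 2 7 6)(3 4 8)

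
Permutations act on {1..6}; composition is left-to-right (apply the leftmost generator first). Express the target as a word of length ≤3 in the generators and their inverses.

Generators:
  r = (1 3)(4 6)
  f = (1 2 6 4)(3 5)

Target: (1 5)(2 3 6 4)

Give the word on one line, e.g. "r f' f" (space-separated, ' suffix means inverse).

r' f' r

  after r': (1 3)(4 6)
  after f': (1 5 3 4 2)
  after r: (1 5)(2 3 6 4)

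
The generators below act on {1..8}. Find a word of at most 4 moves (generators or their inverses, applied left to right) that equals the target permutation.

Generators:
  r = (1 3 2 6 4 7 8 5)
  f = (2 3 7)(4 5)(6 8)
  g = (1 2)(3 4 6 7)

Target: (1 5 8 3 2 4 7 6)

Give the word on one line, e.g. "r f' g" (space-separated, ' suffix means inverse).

  after r': (1 5 8 7 4 6 2 3)
  after g: (1 5 8 3 2 4 7 6)

r' g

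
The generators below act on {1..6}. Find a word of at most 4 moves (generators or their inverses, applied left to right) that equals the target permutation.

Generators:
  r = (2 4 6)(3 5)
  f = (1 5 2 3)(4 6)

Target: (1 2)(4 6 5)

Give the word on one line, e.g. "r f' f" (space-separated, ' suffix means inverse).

  after f: (1 5 2 3)(4 6)
  after r': (1 3)(2 5 6)
  after f': (1 2)(4 6 5)

f r' f'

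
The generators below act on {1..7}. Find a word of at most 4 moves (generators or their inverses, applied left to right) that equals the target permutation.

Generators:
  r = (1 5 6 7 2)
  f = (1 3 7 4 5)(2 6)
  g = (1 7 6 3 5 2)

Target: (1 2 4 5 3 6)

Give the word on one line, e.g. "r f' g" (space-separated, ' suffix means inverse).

  after g: (1 7 6 3 5 2)
  after g: (1 6 5)(2 7 3)
  after f: (1 2 4 5 3 6)

g g f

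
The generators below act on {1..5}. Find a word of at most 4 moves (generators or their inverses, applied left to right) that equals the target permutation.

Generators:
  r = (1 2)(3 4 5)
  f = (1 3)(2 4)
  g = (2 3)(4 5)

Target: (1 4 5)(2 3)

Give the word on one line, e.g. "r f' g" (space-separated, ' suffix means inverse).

  after r: (1 2)(3 4 5)
  after f: (1 4 5)(2 3)

r f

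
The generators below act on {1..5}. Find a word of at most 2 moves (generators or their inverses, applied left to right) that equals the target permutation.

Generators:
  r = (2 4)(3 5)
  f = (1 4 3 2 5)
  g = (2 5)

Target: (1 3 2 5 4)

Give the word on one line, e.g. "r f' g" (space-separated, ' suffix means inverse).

  after f': (1 5 2 3 4)
  after r: (1 3 2 5 4)

f' r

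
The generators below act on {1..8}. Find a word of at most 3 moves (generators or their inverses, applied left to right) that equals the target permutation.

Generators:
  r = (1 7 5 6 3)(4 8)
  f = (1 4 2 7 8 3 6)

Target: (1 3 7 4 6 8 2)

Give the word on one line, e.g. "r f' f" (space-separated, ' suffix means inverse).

  after f': (1 6 3 8 7 2 4)
  after f': (1 3 7 4 6 8 2)

f' f'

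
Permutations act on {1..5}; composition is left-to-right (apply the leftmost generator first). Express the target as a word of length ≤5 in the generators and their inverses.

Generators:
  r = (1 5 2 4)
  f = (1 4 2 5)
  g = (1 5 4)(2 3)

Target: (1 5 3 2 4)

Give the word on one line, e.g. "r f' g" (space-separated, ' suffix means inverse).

  after g': (1 4 5)(2 3)
  after g': (1 5 4)
  after f: (2 5)
  after g: (1 5 3 2 4)

g' g' f g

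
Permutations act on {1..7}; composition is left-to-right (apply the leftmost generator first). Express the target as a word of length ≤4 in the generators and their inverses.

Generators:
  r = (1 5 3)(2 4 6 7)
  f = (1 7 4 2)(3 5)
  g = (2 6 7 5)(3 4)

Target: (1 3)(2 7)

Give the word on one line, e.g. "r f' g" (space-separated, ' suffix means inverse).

  after g: (2 6 7 5)(3 4)
  after f: (1 7 3 2 6 4 5)
  after f: (1 4 3)(2 6)(5 7)
  after g: (1 3)(2 7)

g f f g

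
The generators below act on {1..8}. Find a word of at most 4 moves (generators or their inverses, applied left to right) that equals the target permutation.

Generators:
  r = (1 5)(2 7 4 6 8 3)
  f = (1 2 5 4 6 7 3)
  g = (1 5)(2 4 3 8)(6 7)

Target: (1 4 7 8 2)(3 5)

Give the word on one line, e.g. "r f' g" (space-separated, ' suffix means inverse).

  after f: (1 2 5 4 6 7 3)
  after g: (1 4 7 8 2)(3 5)

f g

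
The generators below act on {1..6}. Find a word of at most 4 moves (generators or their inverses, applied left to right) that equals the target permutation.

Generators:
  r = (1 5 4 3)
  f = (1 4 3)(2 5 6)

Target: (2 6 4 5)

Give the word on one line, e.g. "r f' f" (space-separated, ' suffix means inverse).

  after f': (1 3 4)(2 6 5)
  after r: (2 6 4 5)

f' r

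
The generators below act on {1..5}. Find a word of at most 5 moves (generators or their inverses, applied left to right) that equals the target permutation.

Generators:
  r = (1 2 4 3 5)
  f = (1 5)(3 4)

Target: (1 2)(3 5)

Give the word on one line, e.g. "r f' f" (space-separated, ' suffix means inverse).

f' r f r r

  after f': (1 5)(3 4)
  after r: (2 4 5)
  after f: (1 5 2 3 4)
  after r: (2 5 4)
  after r: (1 2)(3 5)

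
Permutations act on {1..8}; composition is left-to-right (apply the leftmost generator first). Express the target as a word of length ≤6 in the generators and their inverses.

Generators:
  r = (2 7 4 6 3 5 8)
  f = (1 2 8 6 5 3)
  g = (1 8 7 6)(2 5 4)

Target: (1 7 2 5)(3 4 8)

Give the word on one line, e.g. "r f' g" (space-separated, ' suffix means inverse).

  after f': (1 3 5 6 8 2)
  after f': (1 5 8)(2 3 6)
  after g': (1 2 3 7 8 6 4 5)
  after r: (1 7 2 5)(3 4 8)

f' f' g' r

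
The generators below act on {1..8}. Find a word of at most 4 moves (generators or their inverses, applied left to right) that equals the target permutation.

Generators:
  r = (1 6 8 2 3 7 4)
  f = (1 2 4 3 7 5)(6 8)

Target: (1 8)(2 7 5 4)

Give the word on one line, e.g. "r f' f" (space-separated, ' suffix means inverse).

  after f: (1 2 4 3 7 5)(6 8)
  after r': (1 8)(2 7 5 4)

f r'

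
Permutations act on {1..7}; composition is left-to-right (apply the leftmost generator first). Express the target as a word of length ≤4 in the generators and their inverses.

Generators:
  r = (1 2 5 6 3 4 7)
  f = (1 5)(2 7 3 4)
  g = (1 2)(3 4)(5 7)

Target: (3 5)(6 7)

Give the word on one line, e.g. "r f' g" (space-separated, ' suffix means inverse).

r' f' r'

  after r': (1 7 4 3 6 5 2)
  after f': (1 2 5 4 7 3 6)
  after r': (3 5)(6 7)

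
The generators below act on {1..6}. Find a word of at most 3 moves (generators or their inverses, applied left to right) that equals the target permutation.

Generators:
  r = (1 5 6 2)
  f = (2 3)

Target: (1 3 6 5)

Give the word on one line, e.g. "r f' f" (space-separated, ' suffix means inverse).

  after f': (2 3)
  after r': (1 2 3 6 5)
  after f: (1 3 6 5)

f' r' f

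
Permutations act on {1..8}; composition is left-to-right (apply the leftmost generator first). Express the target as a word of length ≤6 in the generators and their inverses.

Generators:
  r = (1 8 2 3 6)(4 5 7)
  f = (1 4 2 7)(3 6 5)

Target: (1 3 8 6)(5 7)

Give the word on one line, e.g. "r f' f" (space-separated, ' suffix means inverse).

r f' r' r' f'

  after r: (1 8 2 3 6)(4 5 7)
  after f': (1 8 4 6 7)(2 5)
  after r': (2 4 3)(5 8 7 6)
  after r': (1 6 4 2 7 3 8 5)
  after f': (1 3 8 6)(5 7)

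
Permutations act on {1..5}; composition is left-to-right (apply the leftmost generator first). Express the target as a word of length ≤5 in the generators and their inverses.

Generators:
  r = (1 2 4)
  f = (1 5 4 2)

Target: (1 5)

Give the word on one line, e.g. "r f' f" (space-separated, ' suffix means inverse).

  after r': (1 4 2)
  after f': (1 5)
  after r: (1 5 2 4)
  after r: (1 5 4 2)
  after r: (1 5)

r' f' r r r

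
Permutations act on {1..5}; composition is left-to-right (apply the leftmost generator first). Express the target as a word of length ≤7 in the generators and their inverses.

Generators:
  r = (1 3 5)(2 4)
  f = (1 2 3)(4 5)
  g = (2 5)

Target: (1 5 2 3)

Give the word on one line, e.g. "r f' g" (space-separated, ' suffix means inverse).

  after g: (2 5)
  after r: (1 3 5 4 2)
  after r: (1 5 2 3)
  after g: (1 2 3)
  after g: (1 5 2 3)

g r r g g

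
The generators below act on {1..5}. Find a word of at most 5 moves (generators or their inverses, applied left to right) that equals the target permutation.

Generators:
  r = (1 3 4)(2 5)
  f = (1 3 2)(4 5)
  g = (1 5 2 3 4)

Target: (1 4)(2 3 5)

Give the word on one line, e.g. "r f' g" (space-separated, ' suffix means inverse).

  after f': (1 2 3)(4 5)
  after r': (1 5 3 4 2)
  after f: (1 4)(2 3 5)

f' r' f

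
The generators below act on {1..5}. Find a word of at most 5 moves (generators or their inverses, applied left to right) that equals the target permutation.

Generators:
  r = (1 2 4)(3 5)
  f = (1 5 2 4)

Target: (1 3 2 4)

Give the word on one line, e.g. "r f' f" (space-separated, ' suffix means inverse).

r f' r

  after r: (1 2 4)(3 5)
  after f': (1 5 3)
  after r: (1 3 2 4)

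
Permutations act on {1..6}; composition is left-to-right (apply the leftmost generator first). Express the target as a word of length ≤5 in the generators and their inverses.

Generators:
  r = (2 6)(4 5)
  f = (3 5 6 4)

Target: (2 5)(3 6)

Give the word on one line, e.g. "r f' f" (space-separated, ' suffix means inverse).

  after f: (3 5 6 4)
  after r': (2 6 5)(3 4)
  after f': (2 5)(3 6)

f r' f'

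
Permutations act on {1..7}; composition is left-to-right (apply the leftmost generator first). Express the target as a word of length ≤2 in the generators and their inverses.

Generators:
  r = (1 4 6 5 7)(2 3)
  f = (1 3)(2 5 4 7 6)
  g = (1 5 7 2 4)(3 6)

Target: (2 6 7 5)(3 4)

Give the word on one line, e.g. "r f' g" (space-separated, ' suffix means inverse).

  after r: (1 4 6 5 7)(2 3)
  after g: (2 6 7 5)(3 4)

r g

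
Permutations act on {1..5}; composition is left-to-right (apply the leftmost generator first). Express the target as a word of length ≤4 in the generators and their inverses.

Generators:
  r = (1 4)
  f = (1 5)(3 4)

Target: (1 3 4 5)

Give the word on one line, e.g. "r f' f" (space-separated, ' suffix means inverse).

r' f f f

  after r': (1 4)
  after f: (1 3 4 5)
  after f: (1 4)
  after f: (1 3 4 5)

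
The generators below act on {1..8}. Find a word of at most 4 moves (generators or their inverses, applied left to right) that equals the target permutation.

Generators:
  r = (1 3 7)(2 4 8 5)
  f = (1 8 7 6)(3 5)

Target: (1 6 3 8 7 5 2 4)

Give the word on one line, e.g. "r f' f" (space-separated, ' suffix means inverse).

  after f: (1 8 7 6)(3 5)
  after f: (1 7)(6 8)
  after r: (2 4 8 6 5)(3 7)
  after f': (1 6 3 8 7 5 2 4)

f f r f'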